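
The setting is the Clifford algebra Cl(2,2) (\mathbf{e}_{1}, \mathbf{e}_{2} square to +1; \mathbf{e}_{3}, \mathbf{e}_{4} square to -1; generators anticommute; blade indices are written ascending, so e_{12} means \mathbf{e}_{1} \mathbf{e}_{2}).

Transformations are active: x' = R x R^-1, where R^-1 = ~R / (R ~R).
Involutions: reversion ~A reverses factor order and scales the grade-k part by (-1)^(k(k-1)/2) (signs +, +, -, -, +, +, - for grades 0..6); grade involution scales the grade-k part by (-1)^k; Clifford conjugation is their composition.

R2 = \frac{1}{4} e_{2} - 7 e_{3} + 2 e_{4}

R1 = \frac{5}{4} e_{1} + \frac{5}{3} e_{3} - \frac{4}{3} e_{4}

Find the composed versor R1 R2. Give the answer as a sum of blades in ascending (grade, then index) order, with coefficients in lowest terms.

Distribute over the terms of R1 (each basis-blade product reordered to ascending indices, repeated generators contracted through their squares):
(\frac{5}{4} e_{1}) R2 = \frac{5}{16} e_{12} - \frac{35}{4} e_{13} + \frac{5}{2} e_{14}
(\frac{5}{3} e_{3}) R2 = \frac{35}{3} - \frac{5}{12} e_{23} + \frac{10}{3} e_{34}
(-\frac{4}{3} e_{4}) R2 = \frac{8}{3} + \frac{1}{3} e_{24} - \frac{28}{3} e_{34}
Summing the partial products and collecting blades:
Answer: \frac{43}{3} + \frac{5}{16} e_{12} - \frac{35}{4} e_{13} + \frac{5}{2} e_{14} - \frac{5}{12} e_{23} + \frac{1}{3} e_{24} - 6 e_{34}


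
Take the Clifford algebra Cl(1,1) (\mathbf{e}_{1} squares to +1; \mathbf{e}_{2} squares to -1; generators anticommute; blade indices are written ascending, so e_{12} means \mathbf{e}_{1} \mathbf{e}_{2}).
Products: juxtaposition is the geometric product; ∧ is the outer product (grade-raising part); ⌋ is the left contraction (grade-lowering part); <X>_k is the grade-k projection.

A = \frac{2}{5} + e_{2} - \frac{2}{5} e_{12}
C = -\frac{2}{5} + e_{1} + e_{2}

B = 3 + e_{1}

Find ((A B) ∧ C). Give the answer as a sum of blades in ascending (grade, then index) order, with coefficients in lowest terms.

step 1: \frac{6}{5} + \frac{2}{5} e_{1} + \frac{17}{5} e_{2} - \frac{11}{5} e_{12}
step 2: -\frac{12}{25} + \frac{26}{25} e_{1} - \frac{4}{25} e_{2} - \frac{53}{25} e_{12}
Answer: -\frac{12}{25} + \frac{26}{25} e_{1} - \frac{4}{25} e_{2} - \frac{53}{25} e_{12}


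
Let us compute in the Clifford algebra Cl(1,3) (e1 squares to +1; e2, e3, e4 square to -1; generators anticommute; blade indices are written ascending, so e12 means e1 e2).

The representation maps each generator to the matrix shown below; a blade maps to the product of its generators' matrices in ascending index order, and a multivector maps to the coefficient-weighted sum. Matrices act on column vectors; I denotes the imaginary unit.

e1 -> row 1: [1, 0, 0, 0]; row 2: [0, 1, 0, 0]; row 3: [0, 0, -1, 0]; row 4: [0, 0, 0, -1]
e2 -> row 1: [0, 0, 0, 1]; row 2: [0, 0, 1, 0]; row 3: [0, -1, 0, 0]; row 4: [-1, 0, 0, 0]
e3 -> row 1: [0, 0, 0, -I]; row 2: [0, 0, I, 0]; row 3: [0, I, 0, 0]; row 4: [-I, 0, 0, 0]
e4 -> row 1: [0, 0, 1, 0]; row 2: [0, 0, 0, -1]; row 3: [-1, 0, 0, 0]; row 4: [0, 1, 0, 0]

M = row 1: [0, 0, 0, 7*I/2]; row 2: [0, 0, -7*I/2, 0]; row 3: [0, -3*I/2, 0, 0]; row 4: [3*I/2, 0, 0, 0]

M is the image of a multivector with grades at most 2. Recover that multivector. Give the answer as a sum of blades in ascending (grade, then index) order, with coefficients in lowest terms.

Method: the blade images are trace-orthogonal — tr(rho(e_A) rho(e_B)^-1) = 4 if A = B and 0 otherwise — and rho(e_A)^-1 = (e_A)^2 * rho(e_A) with (e_A)^2 = +1 or -1, so the coefficient of e_A in the preimage is (e_A)^2 * tr(M rho(e_A))/4.
Nonzero projections over blades of grade <= 2: e3: (e3)^2 = -1, tr(M rho(e3)) = 10, coefficient -5/2; e13: (e13)^2 = +1, tr(M rho(e13)) = -4, coefficient -1. Every other blade of grade <= 2 projects to 0.
Answer: -5/2*e3 - e13


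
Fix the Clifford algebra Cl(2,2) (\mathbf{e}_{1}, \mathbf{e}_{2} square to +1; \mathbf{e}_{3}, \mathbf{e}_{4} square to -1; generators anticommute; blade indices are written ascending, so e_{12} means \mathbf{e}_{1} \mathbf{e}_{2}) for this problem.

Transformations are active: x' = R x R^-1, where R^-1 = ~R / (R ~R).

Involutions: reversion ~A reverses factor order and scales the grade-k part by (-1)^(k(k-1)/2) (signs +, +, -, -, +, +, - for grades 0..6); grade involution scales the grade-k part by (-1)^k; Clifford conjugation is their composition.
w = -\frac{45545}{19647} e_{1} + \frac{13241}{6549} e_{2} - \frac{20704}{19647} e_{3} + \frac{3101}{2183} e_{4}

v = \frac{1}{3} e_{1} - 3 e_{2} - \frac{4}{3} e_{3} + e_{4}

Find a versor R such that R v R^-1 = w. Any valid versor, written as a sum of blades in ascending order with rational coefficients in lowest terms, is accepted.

Equal squares first: v^2 = w^2 = \frac{19}{3}. Then v + w = -\frac{38996}{19647} e_{1} - \frac{6406}{6549} e_{2} - \frac{46900}{19647} e_{3} + \frac{5284}{2183} e_{4} is a versor taking v to w, provided it is invertible.
Answer: -\frac{38996}{19647} e_{1} - \frac{6406}{6549} e_{2} - \frac{46900}{19647} e_{3} + \frac{5284}{2183} e_{4}


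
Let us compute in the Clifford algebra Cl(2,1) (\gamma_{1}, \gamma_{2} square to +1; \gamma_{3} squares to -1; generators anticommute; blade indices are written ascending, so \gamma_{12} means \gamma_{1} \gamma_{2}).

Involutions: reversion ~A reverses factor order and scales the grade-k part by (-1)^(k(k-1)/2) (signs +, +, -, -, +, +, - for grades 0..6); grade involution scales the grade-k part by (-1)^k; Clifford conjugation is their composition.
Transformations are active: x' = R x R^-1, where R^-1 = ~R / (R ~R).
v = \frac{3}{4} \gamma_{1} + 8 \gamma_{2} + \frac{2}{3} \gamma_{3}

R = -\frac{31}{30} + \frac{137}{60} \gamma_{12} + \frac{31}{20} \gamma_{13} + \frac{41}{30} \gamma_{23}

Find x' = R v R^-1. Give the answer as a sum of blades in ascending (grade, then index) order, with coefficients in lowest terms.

~R = -\frac{31}{30} - \frac{137}{60} \gamma_{12} - \frac{31}{20} \gamma_{13} - \frac{41}{30} \gamma_{23}, and R ~R = \frac{181}{90}, so R^-1 = ~R / (\frac{181}{90}).
R v = \frac{395}{24} \gamma_{1} - \frac{7841}{720} \gamma_{2} - \frac{1841}{144} \gamma_{3} - \frac{3547}{360} \gamma_{123}
Answer: -\frac{46393}{10860} \gamma_{1} - \frac{6514}{543} \gamma_{2} - \frac{8961}{905} \gamma_{3}


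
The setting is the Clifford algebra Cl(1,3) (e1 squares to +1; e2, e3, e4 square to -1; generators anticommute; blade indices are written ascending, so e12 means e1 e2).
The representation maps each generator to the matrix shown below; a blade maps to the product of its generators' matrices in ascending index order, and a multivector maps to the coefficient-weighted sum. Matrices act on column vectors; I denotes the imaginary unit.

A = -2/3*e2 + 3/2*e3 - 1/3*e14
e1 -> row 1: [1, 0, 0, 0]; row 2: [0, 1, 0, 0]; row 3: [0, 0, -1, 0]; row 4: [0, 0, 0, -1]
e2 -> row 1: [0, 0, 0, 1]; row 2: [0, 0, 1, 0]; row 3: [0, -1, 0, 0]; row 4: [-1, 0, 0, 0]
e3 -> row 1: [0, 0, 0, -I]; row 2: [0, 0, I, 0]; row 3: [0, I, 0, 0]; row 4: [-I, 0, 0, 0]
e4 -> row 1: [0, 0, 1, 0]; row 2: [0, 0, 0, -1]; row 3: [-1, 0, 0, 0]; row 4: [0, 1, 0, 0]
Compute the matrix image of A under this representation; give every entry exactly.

Bivector images (products of the table entries): rho(e14) = rho(e1)rho(e4) = row 1: [0, 0, 1, 0]; row 2: [0, 0, 0, -1]; row 3: [1, 0, 0, 0]; row 4: [0, -1, 0, 0].
M = (-2/3)*rho(e2) + (3/2)*rho(e3) + (-1/3)*rho(e14), summed entrywise:
Answer: row 1: [0, 0, -1/3, -2/3 - 3*I/2]; row 2: [0, 0, -2/3 + 3*I/2, 1/3]; row 3: [-1/3, 2/3 + 3*I/2, 0, 0]; row 4: [2/3 - 3*I/2, 1/3, 0, 0]


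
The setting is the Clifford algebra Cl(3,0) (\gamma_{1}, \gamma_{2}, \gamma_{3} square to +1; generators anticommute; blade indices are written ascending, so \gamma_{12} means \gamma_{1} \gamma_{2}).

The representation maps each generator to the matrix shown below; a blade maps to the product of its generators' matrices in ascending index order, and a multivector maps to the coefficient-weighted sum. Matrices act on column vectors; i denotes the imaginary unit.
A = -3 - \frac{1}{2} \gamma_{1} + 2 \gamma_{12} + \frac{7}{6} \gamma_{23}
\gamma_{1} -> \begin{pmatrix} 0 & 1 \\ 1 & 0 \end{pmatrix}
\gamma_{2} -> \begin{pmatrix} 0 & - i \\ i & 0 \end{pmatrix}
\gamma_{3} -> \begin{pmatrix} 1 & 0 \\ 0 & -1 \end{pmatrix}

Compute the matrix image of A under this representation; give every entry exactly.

Bivector images (products of the table entries): rho(\gamma_{12}) = rho(\gamma_{1})rho(\gamma_{2}) = \begin{pmatrix} i & 0 \\ 0 & - i \end{pmatrix}; rho(\gamma_{23}) = rho(\gamma_{2})rho(\gamma_{3}) = \begin{pmatrix} 0 & i \\ i & 0 \end{pmatrix}.
M = (-3)*1 + (-\frac{1}{2})*rho(\gamma_{1}) + (2)*rho(\gamma_{12}) + (\frac{7}{6})*rho(\gamma_{23}), summed entrywise (1 is the identity matrix):
Answer: \begin{pmatrix} -3 + 2 i & - \frac{1}{2} + \frac{7 i}{6} \\ - \frac{1}{2} + \frac{7 i}{6} & -3 - 2 i \end{pmatrix}


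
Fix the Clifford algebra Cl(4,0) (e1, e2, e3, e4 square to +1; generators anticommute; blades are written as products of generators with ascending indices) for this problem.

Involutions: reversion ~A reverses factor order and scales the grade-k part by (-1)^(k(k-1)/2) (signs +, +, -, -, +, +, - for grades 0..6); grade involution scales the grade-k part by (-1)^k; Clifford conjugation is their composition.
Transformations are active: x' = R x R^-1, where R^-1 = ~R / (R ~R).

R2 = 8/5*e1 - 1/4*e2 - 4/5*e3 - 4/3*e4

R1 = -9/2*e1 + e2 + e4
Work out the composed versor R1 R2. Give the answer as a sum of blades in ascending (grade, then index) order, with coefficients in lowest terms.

Distribute over the terms of R1 (each basis-blade product reordered to ascending indices, repeated generators contracted through their squares):
(-9/2*e1) R2 = -36/5 + 9/8*e1 e2 + 18/5*e1 e3 + 6*e1 e4
(e2) R2 = -1/4 - 8/5*e1 e2 - 4/5*e2 e3 - 4/3*e2 e4
(e4) R2 = -4/3 - 8/5*e1 e4 + 1/4*e2 e4 + 4/5*e3 e4
Summing the partial products and collecting blades:
Answer: -527/60 - 19/40*e1 e2 + 18/5*e1 e3 + 22/5*e1 e4 - 4/5*e2 e3 - 13/12*e2 e4 + 4/5*e3 e4


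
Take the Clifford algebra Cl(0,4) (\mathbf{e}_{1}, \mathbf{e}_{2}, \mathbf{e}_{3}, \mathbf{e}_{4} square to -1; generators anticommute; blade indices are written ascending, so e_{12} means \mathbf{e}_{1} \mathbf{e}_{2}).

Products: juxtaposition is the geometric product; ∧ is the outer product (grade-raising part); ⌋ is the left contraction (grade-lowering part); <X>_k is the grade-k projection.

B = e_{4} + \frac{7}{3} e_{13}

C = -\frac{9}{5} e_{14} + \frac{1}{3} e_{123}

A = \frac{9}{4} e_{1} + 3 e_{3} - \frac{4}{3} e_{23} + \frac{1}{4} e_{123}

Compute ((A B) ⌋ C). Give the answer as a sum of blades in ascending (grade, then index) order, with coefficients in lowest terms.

step 1: 7 e_{1} + \frac{7}{12} e_{2} - \frac{21}{4} e_{3} + \frac{28}{9} e_{12} + \frac{9}{4} e_{14} + 3 e_{34} - \frac{4}{3} e_{234} + \frac{1}{4} e_{1234}
step 2: \frac{81}{20} - \frac{28}{27} e_{3} + \frac{63}{5} e_{4} + \frac{7}{4} e_{12} + \frac{7}{36} e_{13} - \frac{7}{3} e_{23}
Answer: \frac{81}{20} - \frac{28}{27} e_{3} + \frac{63}{5} e_{4} + \frac{7}{4} e_{12} + \frac{7}{36} e_{13} - \frac{7}{3} e_{23}


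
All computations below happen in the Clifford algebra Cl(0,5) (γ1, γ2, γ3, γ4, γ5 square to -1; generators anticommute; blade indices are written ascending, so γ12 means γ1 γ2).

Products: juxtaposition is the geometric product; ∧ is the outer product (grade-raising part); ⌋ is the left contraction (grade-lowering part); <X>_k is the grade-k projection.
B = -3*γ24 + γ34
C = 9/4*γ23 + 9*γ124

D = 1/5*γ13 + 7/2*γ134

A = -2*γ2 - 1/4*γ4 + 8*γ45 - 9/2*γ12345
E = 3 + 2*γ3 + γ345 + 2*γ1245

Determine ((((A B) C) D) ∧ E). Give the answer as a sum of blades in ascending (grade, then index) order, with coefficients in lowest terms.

step 1: 3/4*γ2 - 1/4*γ3 - 6*γ4 - 24*γ25 + 8*γ35 + 9/2*γ125 + 27/2*γ135 - 2*γ234
step 2: -9/16*γ2 - 27/16*γ3 + 9/2*γ4 + 54*γ12 + 18*γ13 + 27/4*γ14 + 18*γ25 + 54*γ35 + 81/2*γ45 + 243/8*γ125 - 81/8*γ135 + 216*γ145 - 27/2*γ234 - 9/4*γ1234 + 243/2*γ2345 - 72*γ12345
step 3: -18/5 - 27/80*γ1 + 63/8*γ2 + 189/8*γ3 - 63*γ4 + 81/40*γ5 - 189/4*γ12 - 63/4*γ13 - 189/32*γ14 + 54/5*γ15 + 54/5*γ23 - 9/20*γ24 - 252*γ25 - 27/20*γ34 - 756*γ35 - 567/16*γ45 + 9/80*γ123 + 27/10*γ124 - 1701/4*γ125 + 9/10*γ134 + 567/4*γ135 - 189*γ145 + 189*γ234 + 243/40*γ235 - 72/5*γ245 - 216/5*γ345 + 63/32*γ1234 - 18/5*γ1235 - 243/10*γ1245 + 81/10*γ1345 - 1701/16*γ2345 + 63*γ12345
step 4: -54/5 - 81/80*γ1 + 189/8*γ2 + 2547/40*γ3 - 189*γ4 + 243/40*γ5 - 567/4*γ12 - 1917/40*γ13 - 567/32*γ14 + 162/5*γ15 + 963/20*γ23 - 27/20*γ24 - 756*γ25 + 2439/20*γ34 - 45441/20*γ35 - 1701/16*γ45 - 7533/80*γ123 + 81/10*γ124 - 5103/4*γ125 + 1161/80*γ134 + 8073/20*γ135 - 567*γ145 + 5679/10*γ234 + 20889/40*γ235 - 216/5*γ245 - 8163/40*γ345 + 81/160*γ1234 + 8397/10*γ1235 - 801/10*γ1245 - 28323/80*γ1345 - 27189/80*γ2345 + 702/5*γ12345
Answer: -54/5 - 81/80*γ1 + 189/8*γ2 + 2547/40*γ3 - 189*γ4 + 243/40*γ5 - 567/4*γ12 - 1917/40*γ13 - 567/32*γ14 + 162/5*γ15 + 963/20*γ23 - 27/20*γ24 - 756*γ25 + 2439/20*γ34 - 45441/20*γ35 - 1701/16*γ45 - 7533/80*γ123 + 81/10*γ124 - 5103/4*γ125 + 1161/80*γ134 + 8073/20*γ135 - 567*γ145 + 5679/10*γ234 + 20889/40*γ235 - 216/5*γ245 - 8163/40*γ345 + 81/160*γ1234 + 8397/10*γ1235 - 801/10*γ1245 - 28323/80*γ1345 - 27189/80*γ2345 + 702/5*γ12345


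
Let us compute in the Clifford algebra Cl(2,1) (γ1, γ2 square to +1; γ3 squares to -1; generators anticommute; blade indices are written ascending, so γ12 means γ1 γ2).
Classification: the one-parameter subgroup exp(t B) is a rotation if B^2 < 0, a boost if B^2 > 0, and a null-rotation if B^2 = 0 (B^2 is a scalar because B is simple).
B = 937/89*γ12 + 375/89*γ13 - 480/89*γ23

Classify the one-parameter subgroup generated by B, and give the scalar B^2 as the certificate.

B^2 term by term: the squares give (937/89)^2*(γ12)^2 + (375/89)^2*(γ13)^2 + (-480/89)^2*(γ23)^2 = 877969/7921*(-1) + 140625/7921*(+1) + 230400/7921*(+1) = -64 (each basis 2-blade squares to minus the product of its generators' squares); cross terms between blades sharing an index anticommute and cancel. So B^2 = -64.
Answer: rotation, certificate B^2 = -64. One invariant decides it: the square -64 survives every conjugation, and its sign is exactly the classification.


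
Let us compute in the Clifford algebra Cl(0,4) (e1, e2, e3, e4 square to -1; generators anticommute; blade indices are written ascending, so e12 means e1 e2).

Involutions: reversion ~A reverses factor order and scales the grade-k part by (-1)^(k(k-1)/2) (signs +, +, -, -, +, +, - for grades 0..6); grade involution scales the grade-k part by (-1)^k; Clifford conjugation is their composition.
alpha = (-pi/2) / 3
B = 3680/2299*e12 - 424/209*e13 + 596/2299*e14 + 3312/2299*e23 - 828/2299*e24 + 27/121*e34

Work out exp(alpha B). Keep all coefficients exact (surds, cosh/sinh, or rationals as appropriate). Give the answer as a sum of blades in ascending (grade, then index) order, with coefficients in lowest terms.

B^2 term by term: the squares give (3680/2299)^2*(e12)^2 + (-424/209)^2*(e13)^2 + (596/2299)^2*(e14)^2 + (3312/2299)^2*(e23)^2 + (-828/2299)^2*(e24)^2 + (27/121)^2*(e34)^2 = 13542400/5285401*(-1) + 179776/43681*(-1) + 355216/5285401*(-1) + 10969344/5285401*(-1) + 685584/5285401*(-1) + 729/14641*(-1) = -9 (each basis 2-blade squares to minus the product of its generators' squares); cross terms between blades sharing an index anticommute and cancel; the commuting (index-disjoint) pairs give grade-4 terms 2*c*c'*(blade product), which cancel blade by blade — e1234: 198720/278179 - 702144/480491 + 3947904/5285401 = 0 — confirming B is simple. So B^2 = -9.
B^2 = -9 — B^2 < 0, so the exponential closes trigonometrically: l = 3, alpha*l = -pi/2, so exp(alpha B) = cos(-pi/2) + (sin(-pi/2)/3)*B = 0 + (-1/3)*B.
Answer: -3680/6897*e12 + 424/627*e13 - 596/6897*e14 - 1104/2299*e23 + 276/2299*e24 - 9/121*e34


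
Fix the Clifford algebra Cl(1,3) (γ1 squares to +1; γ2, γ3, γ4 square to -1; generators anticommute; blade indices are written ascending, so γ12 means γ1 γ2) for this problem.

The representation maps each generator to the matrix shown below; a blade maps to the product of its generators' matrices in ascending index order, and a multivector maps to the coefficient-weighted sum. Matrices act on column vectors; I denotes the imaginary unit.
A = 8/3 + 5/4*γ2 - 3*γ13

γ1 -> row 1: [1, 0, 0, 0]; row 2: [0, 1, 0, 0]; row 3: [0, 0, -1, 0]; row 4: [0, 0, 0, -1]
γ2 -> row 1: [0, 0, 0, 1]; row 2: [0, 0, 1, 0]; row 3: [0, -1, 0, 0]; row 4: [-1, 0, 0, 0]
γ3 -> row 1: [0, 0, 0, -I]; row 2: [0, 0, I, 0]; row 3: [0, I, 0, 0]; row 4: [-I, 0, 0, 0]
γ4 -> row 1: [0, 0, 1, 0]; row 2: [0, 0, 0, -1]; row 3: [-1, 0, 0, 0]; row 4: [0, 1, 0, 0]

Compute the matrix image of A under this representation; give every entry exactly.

Bivector images (products of the table entries): rho(γ13) = rho(γ1)rho(γ3) = row 1: [0, 0, 0, -I]; row 2: [0, 0, I, 0]; row 3: [0, -I, 0, 0]; row 4: [I, 0, 0, 0].
M = (8/3)*1 + (5/4)*rho(γ2) + (-3)*rho(γ13), summed entrywise (1 is the identity matrix):
Answer: row 1: [8/3, 0, 0, 5/4 + 3*I]; row 2: [0, 8/3, 5/4 - 3*I, 0]; row 3: [0, -5/4 + 3*I, 8/3, 0]; row 4: [-5/4 - 3*I, 0, 0, 8/3]


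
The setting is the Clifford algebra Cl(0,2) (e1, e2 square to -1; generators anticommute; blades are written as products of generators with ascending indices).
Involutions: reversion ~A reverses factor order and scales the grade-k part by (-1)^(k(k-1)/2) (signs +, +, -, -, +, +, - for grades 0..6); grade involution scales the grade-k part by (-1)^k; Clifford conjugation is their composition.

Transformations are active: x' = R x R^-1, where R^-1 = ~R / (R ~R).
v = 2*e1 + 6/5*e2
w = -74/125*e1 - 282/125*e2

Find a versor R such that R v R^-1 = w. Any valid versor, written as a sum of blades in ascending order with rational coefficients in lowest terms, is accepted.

Take R = v + w = 176/125*e1 - 132/125*e2. Because q(v) = q(w) = -136/25, conjugation by R sends v exactly to w.
Answer: 176/125*e1 - 132/125*e2


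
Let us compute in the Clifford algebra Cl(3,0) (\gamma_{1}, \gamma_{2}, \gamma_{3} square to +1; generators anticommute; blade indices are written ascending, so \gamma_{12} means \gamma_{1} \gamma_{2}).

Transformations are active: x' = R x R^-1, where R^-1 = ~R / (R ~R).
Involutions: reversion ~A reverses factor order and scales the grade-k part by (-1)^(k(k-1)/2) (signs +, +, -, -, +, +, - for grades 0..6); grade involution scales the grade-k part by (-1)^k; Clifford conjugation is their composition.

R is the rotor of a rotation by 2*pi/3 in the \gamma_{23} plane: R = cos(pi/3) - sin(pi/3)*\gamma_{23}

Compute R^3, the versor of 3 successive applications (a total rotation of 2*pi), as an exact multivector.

Rotor phase runs at HALF the rotation angle; powers of one rotor simply add phase, so after 3 steps in \gamma_{23} the phase is 3*pi/3 = \pi and R^3 = cos(\pi) - sin(\pi)*\gamma_{23}.
cos(\pi) = -1 and sin(\pi) = 0, so R^3 = -1. The total rotation 2*pi is 1 full turn, so every vector returns to itself, yet the rotor is -1, on the OTHER sheet of the double cover (an odd number of 2*pi turns).
Answer: -1


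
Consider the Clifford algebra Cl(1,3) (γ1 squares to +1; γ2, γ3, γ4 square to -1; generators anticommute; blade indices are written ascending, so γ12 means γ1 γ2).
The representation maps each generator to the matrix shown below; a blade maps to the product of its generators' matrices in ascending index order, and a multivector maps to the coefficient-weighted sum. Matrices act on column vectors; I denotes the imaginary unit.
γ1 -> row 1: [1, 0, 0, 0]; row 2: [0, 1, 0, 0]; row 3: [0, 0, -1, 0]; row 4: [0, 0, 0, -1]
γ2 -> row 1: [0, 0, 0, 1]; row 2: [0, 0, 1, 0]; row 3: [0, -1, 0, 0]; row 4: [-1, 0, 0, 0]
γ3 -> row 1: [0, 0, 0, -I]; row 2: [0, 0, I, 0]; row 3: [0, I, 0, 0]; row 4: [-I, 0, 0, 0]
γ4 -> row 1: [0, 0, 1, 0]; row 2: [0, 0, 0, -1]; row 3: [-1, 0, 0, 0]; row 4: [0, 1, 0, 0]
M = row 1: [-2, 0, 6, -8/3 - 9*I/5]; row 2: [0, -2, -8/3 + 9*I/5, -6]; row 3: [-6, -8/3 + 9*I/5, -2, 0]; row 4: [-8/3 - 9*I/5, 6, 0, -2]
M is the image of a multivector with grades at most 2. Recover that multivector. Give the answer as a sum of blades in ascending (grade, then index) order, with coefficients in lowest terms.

Method: the blade images are trace-orthogonal — tr(rho(e_A) rho(e_B)^-1) = 4 if A = B and 0 otherwise — and rho(e_A)^-1 = (e_A)^2 * rho(e_A) with (e_A)^2 = +1 or -1, so the coefficient of e_A in the preimage is (e_A)^2 * tr(M rho(e_A))/4.
Nonzero projections over blades of grade <= 2: 1: (1)^2 = +1, tr(M 1) = -8, coefficient -2; γ3: (γ3)^2 = -1, tr(M rho(γ3)) = -36/5, coefficient 9/5; γ4: (γ4)^2 = -1, tr(M rho(γ4)) = -24, coefficient 6; γ12: (γ12)^2 = +1, tr(M rho(γ12)) = -32/3, coefficient -8/3. Every other blade of grade <= 2 projects to 0.
Answer: -2 + 9/5*γ3 + 6*γ4 - 8/3*γ12


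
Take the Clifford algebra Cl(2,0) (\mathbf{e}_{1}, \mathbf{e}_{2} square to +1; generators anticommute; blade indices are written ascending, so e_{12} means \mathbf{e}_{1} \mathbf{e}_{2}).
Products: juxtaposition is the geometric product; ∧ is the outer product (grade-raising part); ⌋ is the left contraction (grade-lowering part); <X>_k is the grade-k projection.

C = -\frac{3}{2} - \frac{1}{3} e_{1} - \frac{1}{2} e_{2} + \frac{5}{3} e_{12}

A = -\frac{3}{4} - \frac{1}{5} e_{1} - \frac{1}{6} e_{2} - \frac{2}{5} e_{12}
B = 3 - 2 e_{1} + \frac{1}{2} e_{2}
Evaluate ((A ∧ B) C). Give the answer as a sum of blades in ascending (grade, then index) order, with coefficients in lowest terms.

step 1: -\frac{9}{4} + \frac{9}{10} e_{1} - \frac{7}{8} e_{2} - \frac{49}{30} e_{12}
step 2: \frac{4489}{720} + \frac{67}{40} e_{1} + \frac{2443}{720} e_{2} - \frac{49}{24} e_{12}
Answer: \frac{4489}{720} + \frac{67}{40} e_{1} + \frac{2443}{720} e_{2} - \frac{49}{24} e_{12}


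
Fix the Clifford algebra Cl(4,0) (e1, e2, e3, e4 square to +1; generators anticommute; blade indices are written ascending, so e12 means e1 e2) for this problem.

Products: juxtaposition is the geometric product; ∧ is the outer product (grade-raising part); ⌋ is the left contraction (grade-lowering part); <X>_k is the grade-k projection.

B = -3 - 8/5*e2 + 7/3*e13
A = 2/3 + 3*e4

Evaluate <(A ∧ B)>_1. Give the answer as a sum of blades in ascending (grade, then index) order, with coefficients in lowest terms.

step 1: -2 - 16/15*e2 - 9*e4 + 14/9*e13 + 24/5*e24 + 7*e134
step 2: -16/15*e2 - 9*e4
Answer: -16/15*e2 - 9*e4


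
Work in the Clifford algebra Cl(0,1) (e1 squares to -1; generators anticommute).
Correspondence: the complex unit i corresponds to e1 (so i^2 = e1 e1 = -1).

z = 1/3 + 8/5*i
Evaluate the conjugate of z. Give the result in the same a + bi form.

In blades: z = 1/3 + 8/5*e1.
Conjugation here is Clifford conjugation: the scalar is fixed and the grade-1 and grade-2 blades all flip sign, giving 1/3 - 8/5*e1; translating back:
Answer: 1/3 - 8/5*i


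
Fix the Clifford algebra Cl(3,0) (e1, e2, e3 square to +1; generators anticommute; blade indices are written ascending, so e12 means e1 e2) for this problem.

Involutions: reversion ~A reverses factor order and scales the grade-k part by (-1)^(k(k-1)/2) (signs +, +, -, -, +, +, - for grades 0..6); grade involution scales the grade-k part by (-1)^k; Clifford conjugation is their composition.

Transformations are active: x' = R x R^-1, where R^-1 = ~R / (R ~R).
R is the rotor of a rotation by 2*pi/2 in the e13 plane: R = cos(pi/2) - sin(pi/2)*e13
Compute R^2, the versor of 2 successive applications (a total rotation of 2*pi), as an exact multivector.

Half-angle bookkeeping: 2 applications in e13 add up to rotor phase 2*pi/2 = pi, so R^2 = cos(pi) - sin(pi)*e13.
cos(pi) = -1 and sin(pi) = 0, so R^2 = -1. The total rotation 2*pi is 1 full turn, so every vector returns to itself, yet the rotor is -1, on the OTHER sheet of the double cover (an odd number of 2*pi turns).
Answer: -1


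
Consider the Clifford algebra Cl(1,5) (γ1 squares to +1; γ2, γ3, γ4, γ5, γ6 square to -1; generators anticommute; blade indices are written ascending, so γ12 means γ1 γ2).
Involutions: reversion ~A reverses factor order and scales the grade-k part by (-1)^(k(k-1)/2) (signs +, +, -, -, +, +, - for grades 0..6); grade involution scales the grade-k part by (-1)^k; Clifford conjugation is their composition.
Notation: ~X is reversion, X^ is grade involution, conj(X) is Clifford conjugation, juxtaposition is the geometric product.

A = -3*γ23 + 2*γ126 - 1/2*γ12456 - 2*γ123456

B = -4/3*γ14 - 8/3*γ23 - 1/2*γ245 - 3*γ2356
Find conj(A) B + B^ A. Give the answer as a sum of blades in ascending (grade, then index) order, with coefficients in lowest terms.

first term: 8 - 6*γ14 + 1/4*γ16 + 9*γ56 - 3/2*γ134 + 6*γ135 + 13/3*γ136 + 8/3*γ246 + 2/3*γ256 - 3/2*γ345 - 4*γ1234 + 13/3*γ1456 - 8/3*γ2356 + 4/3*γ13456
second term: -8 + 6*γ14 + 1/4*γ16 - 9*γ56 - 3/2*γ134 + 6*γ135 - 13/3*γ136 - 8/3*γ246 - 2/3*γ256 + 3/2*γ345 + 4*γ1234 - 13/3*γ1456 + 8/3*γ2356 + 4/3*γ13456
Answer: 1/2*γ16 - 3*γ134 + 12*γ135 + 8/3*γ13456


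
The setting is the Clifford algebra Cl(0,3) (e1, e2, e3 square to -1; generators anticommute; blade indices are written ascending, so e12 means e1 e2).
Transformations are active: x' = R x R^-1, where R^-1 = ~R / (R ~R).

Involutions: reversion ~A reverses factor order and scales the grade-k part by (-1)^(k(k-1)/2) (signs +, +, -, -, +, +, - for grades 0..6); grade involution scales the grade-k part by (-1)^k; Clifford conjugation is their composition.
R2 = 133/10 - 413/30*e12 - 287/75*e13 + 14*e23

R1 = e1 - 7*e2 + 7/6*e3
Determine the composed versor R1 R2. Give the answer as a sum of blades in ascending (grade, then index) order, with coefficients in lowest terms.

Distribute over the terms of R1 (each basis-blade product reordered to ascending indices, repeated generators contracted through their squares):
(e1) R2 = 133/10*e1 + 413/30*e2 + 287/75*e3 + 14*e123
(-7*e2) R2 = 2891/30*e1 - 931/10*e2 + 98*e3 - 2009/75*e123
(7/6*e3) R2 = -2009/450*e1 + 49/3*e2 + 931/60*e3 - 2891/180*e123
Summing the partial products and collecting blades:
Answer: 47341/450*e1 - 63*e2 + 35203/300*e3 - 25963/900*e123


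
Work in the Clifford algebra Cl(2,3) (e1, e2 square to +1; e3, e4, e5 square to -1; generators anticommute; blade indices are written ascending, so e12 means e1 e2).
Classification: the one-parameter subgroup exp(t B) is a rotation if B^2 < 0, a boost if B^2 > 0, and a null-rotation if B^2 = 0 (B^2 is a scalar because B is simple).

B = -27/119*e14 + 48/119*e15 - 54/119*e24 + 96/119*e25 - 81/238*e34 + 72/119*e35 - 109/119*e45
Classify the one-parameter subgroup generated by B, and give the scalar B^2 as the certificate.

B^2 term by term: the squares give (-27/119)^2*(e14)^2 + (48/119)^2*(e15)^2 + (-54/119)^2*(e24)^2 + (96/119)^2*(e25)^2 + (-81/238)^2*(e34)^2 + (72/119)^2*(e35)^2 + (-109/119)^2*(e45)^2 = 729/14161*(+1) + 2304/14161*(+1) + 2916/14161*(+1) + 9216/14161*(+1) + 6561/56644*(-1) + 5184/14161*(-1) + 11881/14161*(-1) = -1/4 (each basis 2-blade squares to minus the product of its generators' squares); cross terms between blades sharing an index anticommute and cancel; the commuting (index-disjoint) pairs give grade-4 terms 2*c*c'*(blade product), which cancel blade by blade — e1245: 5184/14161 - 5184/14161 = 0; e1345: 3888/14161 - 3888/14161 = 0; e2345: 7776/14161 - 7776/14161 = 0 — confirming B is simple. So B^2 = -1/4.
Answer: rotation, certificate B^2 = -1/4. Certificate logic: -1/4 is a conjugation-invariant scalar, so its sign fixes rotation versus boost versus null-rotation outright.


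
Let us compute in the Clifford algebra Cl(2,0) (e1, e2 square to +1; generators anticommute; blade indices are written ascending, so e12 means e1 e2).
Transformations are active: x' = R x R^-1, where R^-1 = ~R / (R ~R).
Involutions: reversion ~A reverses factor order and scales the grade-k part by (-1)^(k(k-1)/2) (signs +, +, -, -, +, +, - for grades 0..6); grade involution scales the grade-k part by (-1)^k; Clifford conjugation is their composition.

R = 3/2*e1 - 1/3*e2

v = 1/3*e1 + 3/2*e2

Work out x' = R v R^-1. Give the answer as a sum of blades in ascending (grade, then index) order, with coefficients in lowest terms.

~R = 3/2*e1 - 1/3*e2, and R ~R = 85/36, so R^-1 = ~R / (85/36).
R v = 85/36*e12
Answer: -1/3*e1 - 3/2*e2


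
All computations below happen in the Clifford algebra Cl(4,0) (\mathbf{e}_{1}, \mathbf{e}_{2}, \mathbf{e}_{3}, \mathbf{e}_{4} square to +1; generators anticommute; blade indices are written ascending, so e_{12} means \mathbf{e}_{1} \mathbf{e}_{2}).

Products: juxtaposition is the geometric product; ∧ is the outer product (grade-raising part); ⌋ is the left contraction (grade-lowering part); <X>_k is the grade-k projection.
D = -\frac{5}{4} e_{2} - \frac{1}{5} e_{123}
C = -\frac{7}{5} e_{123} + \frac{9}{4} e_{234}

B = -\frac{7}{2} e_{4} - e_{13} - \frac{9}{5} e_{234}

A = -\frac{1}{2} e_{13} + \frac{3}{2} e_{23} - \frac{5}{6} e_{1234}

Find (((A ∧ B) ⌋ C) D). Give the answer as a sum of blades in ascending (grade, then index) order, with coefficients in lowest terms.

step 1: \frac{7}{4} e_{134} - \frac{21}{4} e_{234}
step 2: \frac{189}{16}
step 3: -\frac{945}{64} e_{2} - \frac{189}{80} e_{123}
Answer: -\frac{945}{64} e_{2} - \frac{189}{80} e_{123}


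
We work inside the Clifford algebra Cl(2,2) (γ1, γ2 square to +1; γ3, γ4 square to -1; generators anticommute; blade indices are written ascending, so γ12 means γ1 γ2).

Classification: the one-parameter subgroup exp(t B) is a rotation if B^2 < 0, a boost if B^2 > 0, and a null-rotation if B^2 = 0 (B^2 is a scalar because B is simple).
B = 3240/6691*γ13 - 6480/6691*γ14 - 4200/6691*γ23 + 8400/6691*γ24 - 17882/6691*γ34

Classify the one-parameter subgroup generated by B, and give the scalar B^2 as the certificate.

B^2 term by term: the squares give (3240/6691)^2*(γ13)^2 + (-6480/6691)^2*(γ14)^2 + (-4200/6691)^2*(γ23)^2 + (8400/6691)^2*(γ24)^2 + (-17882/6691)^2*(γ34)^2 = 10497600/44769481*(+1) + 41990400/44769481*(+1) + 17640000/44769481*(+1) + 70560000/44769481*(+1) + 319765924/44769481*(-1) = -4 (each basis 2-blade squares to minus the product of its generators' squares); cross terms between blades sharing an index anticommute and cancel; the commuting (index-disjoint) pairs give grade-4 terms 2*c*c'*(blade product), which cancel blade by blade — γ1234: -54432000/44769481 + 54432000/44769481 = 0 — confirming B is simple. So B^2 = -4.
Answer: rotation, certificate B^2 = -4. Certificate logic: -4 is a conjugation-invariant scalar, so its sign fixes rotation versus boost versus null-rotation outright.


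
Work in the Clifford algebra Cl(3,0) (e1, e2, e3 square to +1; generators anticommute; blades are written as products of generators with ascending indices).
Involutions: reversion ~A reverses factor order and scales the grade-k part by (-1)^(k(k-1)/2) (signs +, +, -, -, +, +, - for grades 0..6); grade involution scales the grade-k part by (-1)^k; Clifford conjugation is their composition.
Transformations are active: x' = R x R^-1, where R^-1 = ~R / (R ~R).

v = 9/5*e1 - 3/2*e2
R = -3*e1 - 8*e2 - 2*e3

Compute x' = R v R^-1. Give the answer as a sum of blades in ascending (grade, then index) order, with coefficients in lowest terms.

~R = -3*e1 - 8*e2 - 2*e3, and R ~R = 77, so R^-1 = ~R / (77).
R v = 33/5 + 189/10*e1 e2 + 18/5*e1 e3 - 3*e2 e3
Answer: -81/35*e1 + 9/70*e2 - 12/35*e3


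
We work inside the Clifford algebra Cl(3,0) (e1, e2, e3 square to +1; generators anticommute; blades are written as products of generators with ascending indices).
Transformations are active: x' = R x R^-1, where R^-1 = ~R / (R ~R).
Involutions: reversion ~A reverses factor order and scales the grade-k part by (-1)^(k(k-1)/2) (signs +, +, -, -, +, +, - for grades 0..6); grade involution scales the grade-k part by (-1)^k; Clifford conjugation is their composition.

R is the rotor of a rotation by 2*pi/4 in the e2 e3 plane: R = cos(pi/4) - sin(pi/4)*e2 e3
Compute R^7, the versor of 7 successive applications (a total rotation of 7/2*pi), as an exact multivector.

Because a rotor carries half the rotation angle, composing 7 copies of this e2 e3-plane rotor multiplies the phase: 7*(pi/4) = 7*pi/4, hence R^7 = cos(7*pi/4) - sin(7*pi/4)*e2 e3.
cos(7*pi/4) = sqrt(2)/2 and sin(7*pi/4) = -sqrt(2)/2, so R^7 = sqrt(2)/2 + sqrt(2)/2*e2 e3. The net rotation is 3/2*pi (after discarding 1 full turn, each of which contributes a factor -1 to the rotor); the rotor keeps the half-angle phase exactly.
Answer: sqrt(2)/2 + sqrt(2)/2*e2 e3


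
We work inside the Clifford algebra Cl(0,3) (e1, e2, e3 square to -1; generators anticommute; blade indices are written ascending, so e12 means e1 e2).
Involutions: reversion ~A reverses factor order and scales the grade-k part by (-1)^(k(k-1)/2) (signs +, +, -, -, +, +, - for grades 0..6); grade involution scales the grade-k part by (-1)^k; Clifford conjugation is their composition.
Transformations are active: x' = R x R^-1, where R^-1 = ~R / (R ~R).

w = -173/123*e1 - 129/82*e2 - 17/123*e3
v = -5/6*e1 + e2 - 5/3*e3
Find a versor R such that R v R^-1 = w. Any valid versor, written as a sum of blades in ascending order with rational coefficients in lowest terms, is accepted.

Construction: equal norms (both -161/36) license R = v + w = -551/246*e1 - 47/82*e2 - 74/41*e3 — nothing changes along that direction, while (v - w)/2 changes sign, so v maps onto w.
Answer: -551/246*e1 - 47/82*e2 - 74/41*e3


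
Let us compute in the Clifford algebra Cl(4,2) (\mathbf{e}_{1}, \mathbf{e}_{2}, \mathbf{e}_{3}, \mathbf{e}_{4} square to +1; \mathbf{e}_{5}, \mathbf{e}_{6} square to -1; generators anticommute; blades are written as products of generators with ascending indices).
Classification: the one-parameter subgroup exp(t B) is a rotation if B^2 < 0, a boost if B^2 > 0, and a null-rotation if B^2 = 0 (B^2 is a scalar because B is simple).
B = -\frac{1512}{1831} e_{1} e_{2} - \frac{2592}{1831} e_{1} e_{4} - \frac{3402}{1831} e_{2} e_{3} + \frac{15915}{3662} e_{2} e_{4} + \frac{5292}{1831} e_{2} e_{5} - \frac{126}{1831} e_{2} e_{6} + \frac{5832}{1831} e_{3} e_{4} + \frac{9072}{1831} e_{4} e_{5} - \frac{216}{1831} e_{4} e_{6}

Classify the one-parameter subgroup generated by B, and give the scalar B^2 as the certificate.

B^2 term by term: the squares give (-\frac{1512}{1831})^2*(e_{1} e_{2})^2 + (-\frac{2592}{1831})^2*(e_{1} e_{4})^2 + (-\frac{3402}{1831})^2*(e_{2} e_{3})^2 + (\frac{15915}{3662})^2*(e_{2} e_{4})^2 + (\frac{5292}{1831})^2*(e_{2} e_{5})^2 + (-\frac{126}{1831})^2*(e_{2} e_{6})^2 + (\frac{5832}{1831})^2*(e_{3} e_{4})^2 + (\frac{9072}{1831})^2*(e_{4} e_{5})^2 + (-\frac{216}{1831})^2*(e_{4} e_{6})^2 = \frac{2286144}{3352561}*(-1) + \frac{6718464}{3352561}*(-1) + \frac{11573604}{3352561}*(-1) + \frac{253287225}{13410244}*(-1) + \frac{28005264}{3352561}*(+1) + \frac{15876}{3352561}*(+1) + \frac{34012224}{3352561}*(-1) + \frac{82301184}{3352561}*(+1) + \frac{46656}{3352561}*(+1) = -\frac{9}{4} (each basis 2-blade squares to minus the product of its generators' squares); cross terms between blades sharing an index anticommute and cancel; the commuting (index-disjoint) pairs give grade-4 terms 2*c*c'*(blade product), which cancel blade by blade — e_{1} e_{2} e_{3} e_{4}: -\frac{17635968}{3352561} + \frac{17635968}{3352561} = 0; e_{1} e_{2} e_{4} e_{5}: -\frac{27433728}{3352561} + \frac{27433728}{3352561} = 0; e_{1} e_{2} e_{4} e_{6}: \frac{653184}{3352561} - \frac{653184}{3352561} = 0; e_{2} e_{3} e_{4} e_{5}: -\frac{61725888}{3352561} + \frac{61725888}{3352561} = 0; e_{2} e_{3} e_{4} e_{6}: \frac{1469664}{3352561} - \frac{1469664}{3352561} = 0; e_{2} e_{4} e_{5} e_{6}: \frac{2286144}{3352561} - \frac{2286144}{3352561} = 0 — confirming B is simple. So B^2 = -\frac{9}{4}.
Answer: rotation, certificate B^2 = -\frac{9}{4}. Note: conjugating B changes its blade decomposition but never the scalar B^2 = -\frac{9}{4}, whose sign settles the classification.


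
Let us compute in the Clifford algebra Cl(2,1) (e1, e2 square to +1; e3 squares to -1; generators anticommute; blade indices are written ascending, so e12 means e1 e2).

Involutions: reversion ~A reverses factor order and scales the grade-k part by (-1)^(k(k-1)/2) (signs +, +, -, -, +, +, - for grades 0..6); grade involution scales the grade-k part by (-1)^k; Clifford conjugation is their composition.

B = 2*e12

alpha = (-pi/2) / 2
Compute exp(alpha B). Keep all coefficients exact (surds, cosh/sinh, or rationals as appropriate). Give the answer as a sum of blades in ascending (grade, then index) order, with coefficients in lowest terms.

B^2 = (2)^2*(e12)^2 = 4*(-1) = -4 (a basis 2-blade squares to minus the product of its generators' squares).
B^2 = -4 — a negative square means the series sums to a rotation: l = 2, alpha*l = -pi/2, so exp(alpha B) = cos(-pi/2) + (sin(-pi/2)/2)*B = 0 + (-1/2)*B.
Answer: -e12


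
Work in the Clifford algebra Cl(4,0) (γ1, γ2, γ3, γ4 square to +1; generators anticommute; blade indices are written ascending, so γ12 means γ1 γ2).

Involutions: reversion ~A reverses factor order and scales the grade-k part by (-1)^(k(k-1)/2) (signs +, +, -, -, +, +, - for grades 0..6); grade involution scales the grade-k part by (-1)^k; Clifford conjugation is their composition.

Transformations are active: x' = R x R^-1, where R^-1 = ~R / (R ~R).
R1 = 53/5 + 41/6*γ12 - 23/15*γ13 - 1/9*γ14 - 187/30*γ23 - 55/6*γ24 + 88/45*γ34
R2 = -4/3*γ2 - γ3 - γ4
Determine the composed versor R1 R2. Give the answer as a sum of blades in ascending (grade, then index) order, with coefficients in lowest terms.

Distribute over the terms of R2 (each basis-blade product reordered to ascending indices, repeated generators contracted through their squares):
R1 (-4/3*γ2) = -82/9*γ1 - 212/15*γ2 - 374/45*γ3 - 110/9*γ4 - 92/45*γ123 - 4/27*γ124 - 352/135*γ234
R1 (-γ3) = 23/15*γ1 + 187/30*γ2 - 53/5*γ3 + 88/45*γ4 - 41/6*γ123 - 1/9*γ134 - 55/6*γ234
R1 (-γ4) = 1/9*γ1 + 55/6*γ2 - 88/45*γ3 - 53/5*γ4 - 41/6*γ124 + 23/15*γ134 + 187/30*γ234
Summing the partial products and collecting blades:
Answer: -112/15*γ1 + 19/15*γ2 - 313/15*γ3 - 313/15*γ4 - 799/90*γ123 - 377/54*γ124 + 64/45*γ134 - 748/135*γ234


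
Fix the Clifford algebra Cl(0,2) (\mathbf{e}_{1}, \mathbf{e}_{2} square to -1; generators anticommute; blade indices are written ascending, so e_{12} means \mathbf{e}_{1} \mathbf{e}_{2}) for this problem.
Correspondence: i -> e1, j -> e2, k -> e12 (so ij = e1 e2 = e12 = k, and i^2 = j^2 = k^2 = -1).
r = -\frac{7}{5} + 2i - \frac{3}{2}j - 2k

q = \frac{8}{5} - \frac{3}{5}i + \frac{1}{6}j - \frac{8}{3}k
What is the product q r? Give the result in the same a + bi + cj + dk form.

In blades: q = \frac{8}{5} - \frac{3}{5} e_{1} + \frac{1}{6} e_{2} - \frac{8}{3} e_{12}, r = -\frac{7}{5} + 2 e_{1} - \frac{3}{2} e_{2} - 2 e_{12}.
Distribute q over r term by term (generator squares from the signature, products reordered to ascending indices): (\frac{8}{5})*r = -\frac{56}{25} + \frac{16}{5} e_{1} - \frac{12}{5} e_{2} - \frac{16}{5} e_{12}; (-\frac{3}{5} e_{1})*r = \frac{6}{5} + \frac{21}{25} e_{1} - \frac{6}{5} e_{2} + \frac{9}{10} e_{12}; (\frac{1}{6} e_{2})*r = \frac{1}{4} - \frac{1}{3} e_{1} - \frac{7}{30} e_{2} - \frac{1}{3} e_{12}; (-\frac{8}{3} e_{12})*r = -\frac{16}{3} - 4 e_{1} - \frac{16}{3} e_{2} + \frac{56}{15} e_{12}.
Sum: -\frac{1837}{300} - \frac{22}{75} e_{1} - \frac{55}{6} e_{2} + \frac{11}{10} e_{12}; translating back through the correspondence:
Answer: -\frac{1837}{300} - \frac{22}{75}i - \frac{55}{6}j + \frac{11}{10}k


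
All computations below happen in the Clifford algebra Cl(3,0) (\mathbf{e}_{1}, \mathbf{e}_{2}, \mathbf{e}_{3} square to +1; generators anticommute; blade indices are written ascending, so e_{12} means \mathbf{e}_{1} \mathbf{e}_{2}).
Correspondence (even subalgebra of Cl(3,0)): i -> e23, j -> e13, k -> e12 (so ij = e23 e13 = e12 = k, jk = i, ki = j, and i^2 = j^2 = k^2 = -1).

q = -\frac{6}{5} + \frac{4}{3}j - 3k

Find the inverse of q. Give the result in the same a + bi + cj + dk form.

In blades: q = -\frac{6}{5} - 3 e_{12} + \frac{4}{3} e_{13}.
With qbar = -\frac{6}{5} + 3 e_{12} - \frac{4}{3} e_{13} (scalar fixed, mapped units negated), q qbar = \frac{2749}{225} (the sum of squared coefficients), so q^-1 = qbar / (\frac{2749}{225}) = -\frac{270}{2749} + \frac{675}{2749} e_{12} - \frac{300}{2749} e_{13}; translating back:
Answer: -\frac{270}{2749} - \frac{300}{2749}j + \frac{675}{2749}k
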